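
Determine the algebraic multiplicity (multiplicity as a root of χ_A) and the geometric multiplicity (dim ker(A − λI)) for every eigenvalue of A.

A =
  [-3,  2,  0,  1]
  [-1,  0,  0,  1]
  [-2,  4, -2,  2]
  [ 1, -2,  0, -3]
λ = -2: alg = 4, geom = 3

Step 1 — factor the characteristic polynomial to read off the algebraic multiplicities:
  χ_A(x) = (x + 2)^4

Step 2 — compute geometric multiplicities via the rank-nullity identity g(λ) = n − rank(A − λI):
  rank(A − (-2)·I) = 1, so dim ker(A − (-2)·I) = n − 1 = 3

Summary:
  λ = -2: algebraic multiplicity = 4, geometric multiplicity = 3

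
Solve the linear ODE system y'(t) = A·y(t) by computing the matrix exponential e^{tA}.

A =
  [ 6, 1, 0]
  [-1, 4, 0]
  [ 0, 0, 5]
e^{tA} =
  [t*exp(5*t) + exp(5*t), t*exp(5*t), 0]
  [-t*exp(5*t), -t*exp(5*t) + exp(5*t), 0]
  [0, 0, exp(5*t)]

Strategy: write A = P · J · P⁻¹ where J is a Jordan canonical form, so e^{tA} = P · e^{tJ} · P⁻¹, and e^{tJ} can be computed block-by-block.

A has Jordan form
J =
  [5, 1, 0]
  [0, 5, 0]
  [0, 0, 5]
(up to reordering of blocks).

Per-block formulas:
  For a 1×1 block at λ = 5: exp(t · [5]) = [e^(5t)].
  For a 2×2 Jordan block J_2(5): exp(t · J_2(5)) = e^(5t)·(I + t·N), where N is the 2×2 nilpotent shift.

After assembling e^{tJ} and conjugating by P, we get:

e^{tA} =
  [t*exp(5*t) + exp(5*t), t*exp(5*t), 0]
  [-t*exp(5*t), -t*exp(5*t) + exp(5*t), 0]
  [0, 0, exp(5*t)]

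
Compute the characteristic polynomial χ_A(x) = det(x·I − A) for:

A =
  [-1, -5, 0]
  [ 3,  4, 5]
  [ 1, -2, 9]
x^3 - 12*x^2 + 48*x - 64

Expanding det(x·I − A) (e.g. by cofactor expansion or by noting that A is similar to its Jordan form J, which has the same characteristic polynomial as A) gives
  χ_A(x) = x^3 - 12*x^2 + 48*x - 64
which factors as (x - 4)^3. The eigenvalues (with algebraic multiplicities) are λ = 4 with multiplicity 3.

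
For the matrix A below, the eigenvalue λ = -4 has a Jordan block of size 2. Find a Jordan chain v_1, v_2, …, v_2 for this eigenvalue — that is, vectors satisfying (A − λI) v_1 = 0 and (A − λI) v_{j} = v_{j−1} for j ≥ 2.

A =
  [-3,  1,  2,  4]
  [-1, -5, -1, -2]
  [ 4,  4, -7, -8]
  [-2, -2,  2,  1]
A Jordan chain for λ = -4 of length 2:
v_1 = (1, -1, 0, 0)ᵀ
v_2 = (1, 0, -4, 2)ᵀ

Let N = A − (-4)·I. We want v_2 with N^2 v_2 = 0 but N^1 v_2 ≠ 0; then v_{j-1} := N · v_j for j = 2, …, 2.

Pick v_2 = (1, 0, -4, 2)ᵀ.
Then v_1 = N · v_2 = (1, -1, 0, 0)ᵀ.

Sanity check: (A − (-4)·I) v_1 = (0, 0, 0, 0)ᵀ = 0. ✓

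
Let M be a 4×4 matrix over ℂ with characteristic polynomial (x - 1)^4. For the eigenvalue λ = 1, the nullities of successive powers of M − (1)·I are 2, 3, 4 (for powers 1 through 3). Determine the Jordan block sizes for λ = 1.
Block sizes for λ = 1: [3, 1]

From the dimensions of kernels of powers, the number of Jordan blocks of size at least j is d_j − d_{j−1} where d_j = dim ker(N^j) (with d_0 = 0). Computing the differences gives [2, 1, 1].
The number of blocks of size exactly k is (#blocks of size ≥ k) − (#blocks of size ≥ k + 1), so the partition is: 1 block(s) of size 1, 1 block(s) of size 3.
In nonincreasing order the block sizes are [3, 1].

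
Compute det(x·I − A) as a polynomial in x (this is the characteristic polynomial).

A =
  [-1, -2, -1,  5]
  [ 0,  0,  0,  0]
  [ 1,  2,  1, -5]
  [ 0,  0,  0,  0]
x^4

Expanding det(x·I − A) (e.g. by cofactor expansion or by noting that A is similar to its Jordan form J, which has the same characteristic polynomial as A) gives
  χ_A(x) = x^4
which factors as x^4. The eigenvalues (with algebraic multiplicities) are λ = 0 with multiplicity 4.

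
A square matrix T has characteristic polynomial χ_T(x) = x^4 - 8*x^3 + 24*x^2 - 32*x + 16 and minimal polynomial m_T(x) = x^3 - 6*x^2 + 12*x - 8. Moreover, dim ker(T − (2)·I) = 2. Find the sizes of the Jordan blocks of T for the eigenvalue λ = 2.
Block sizes for λ = 2: [3, 1]

Step 1 — from the characteristic polynomial, algebraic multiplicity of λ = 2 is 4. From dim ker(T − (2)·I) = 2, there are exactly 2 Jordan blocks for λ = 2.
Step 2 — from the minimal polynomial, the factor (x − 2)^3 tells us the largest block for λ = 2 has size 3.
Step 3 — with total size 4, 2 blocks, and largest block 3, the block sizes (in nonincreasing order) are [3, 1].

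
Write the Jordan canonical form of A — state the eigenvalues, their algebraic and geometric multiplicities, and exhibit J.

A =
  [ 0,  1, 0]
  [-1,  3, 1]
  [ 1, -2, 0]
J_3(1)

The characteristic polynomial is
  det(x·I − A) = x^3 - 3*x^2 + 3*x - 1 = (x - 1)^3

Eigenvalues and multiplicities (the geometric multiplicity of λ is n − rank(A − λI), which equals the number of Jordan blocks for λ):
  λ = 1: algebraic multiplicity = 3, geometric multiplicity = 1

Determining the block sizes for each eigenvalue:
  λ = 1: one block (gm = 1), so the single block has size am = 3 → block sizes [3]

Assembling the blocks gives a Jordan form
J =
  [1, 1, 0]
  [0, 1, 1]
  [0, 0, 1]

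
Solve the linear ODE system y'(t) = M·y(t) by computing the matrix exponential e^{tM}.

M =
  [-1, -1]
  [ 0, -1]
e^{tM} =
  [exp(-t), -t*exp(-t)]
  [0, exp(-t)]

Strategy: write M = P · J · P⁻¹ where J is a Jordan canonical form, so e^{tM} = P · e^{tJ} · P⁻¹, and e^{tJ} can be computed block-by-block.

M has Jordan form
J =
  [-1,  1]
  [ 0, -1]
(up to reordering of blocks).

Per-block formulas:
  For a 2×2 Jordan block J_2(-1): exp(t · J_2(-1)) = e^(-1t)·(I + t·N), where N is the 2×2 nilpotent shift.

After assembling e^{tJ} and conjugating by P, we get:

e^{tM} =
  [exp(-t), -t*exp(-t)]
  [0, exp(-t)]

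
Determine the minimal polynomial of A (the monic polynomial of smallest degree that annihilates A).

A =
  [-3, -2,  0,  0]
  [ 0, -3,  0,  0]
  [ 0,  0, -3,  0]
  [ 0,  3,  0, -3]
x^2 + 6*x + 9

The characteristic polynomial is χ_A(x) = (x + 3)^4, so the eigenvalues are known. The minimal polynomial is
  m_A(x) = Π_λ (x − λ)^{k_λ}
where k_λ is the size of the *largest* Jordan block for λ (equivalently, the smallest k with (A − λI)^k v = 0 for every generalised eigenvector v of λ).

  λ = -3: largest Jordan block has size 2, contributing (x + 3)^2

So m_A(x) = (x + 3)^2 = x^2 + 6*x + 9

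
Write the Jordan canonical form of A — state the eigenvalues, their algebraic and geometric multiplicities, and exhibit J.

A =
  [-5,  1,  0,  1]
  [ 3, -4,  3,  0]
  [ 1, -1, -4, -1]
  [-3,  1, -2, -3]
J_3(-4) ⊕ J_1(-4)

The characteristic polynomial is
  det(x·I − A) = x^4 + 16*x^3 + 96*x^2 + 256*x + 256 = (x + 4)^4

Eigenvalues and multiplicities (the geometric multiplicity of λ is n − rank(A − λI), which equals the number of Jordan blocks for λ):
  λ = -4: algebraic multiplicity = 4, geometric multiplicity = 2

Determining the block sizes for each eigenvalue:
  λ = -4: with am = 4 and gm = 2, the partition is not yet determined (e.g. several partitions of 4 into 2 parts exist). Let N = A − (-4)·I. Computing rank(N^1) = 2, rank(N^2) = 1, rank(N^3) = 0; the number of blocks of size ≥ j is rank(N^{j−1}) − rank(N^j), giving [2, 1, 1]. So we have 1 block(s) of size 3, 1 block(s) of size 1 → block sizes [3, 1]

Assembling the blocks gives a Jordan form
J =
  [-4,  1,  0,  0]
  [ 0, -4,  1,  0]
  [ 0,  0, -4,  0]
  [ 0,  0,  0, -4]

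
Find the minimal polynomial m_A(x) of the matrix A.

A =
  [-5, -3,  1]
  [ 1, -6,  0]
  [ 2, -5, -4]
x^3 + 15*x^2 + 75*x + 125

The characteristic polynomial is χ_A(x) = (x + 5)^3, so the eigenvalues are known. The minimal polynomial is
  m_A(x) = Π_λ (x − λ)^{k_λ}
where k_λ is the size of the *largest* Jordan block for λ (equivalently, the smallest k with (A − λI)^k v = 0 for every generalised eigenvector v of λ).

  λ = -5: largest Jordan block has size 3, contributing (x + 5)^3

So m_A(x) = (x + 5)^3 = x^3 + 15*x^2 + 75*x + 125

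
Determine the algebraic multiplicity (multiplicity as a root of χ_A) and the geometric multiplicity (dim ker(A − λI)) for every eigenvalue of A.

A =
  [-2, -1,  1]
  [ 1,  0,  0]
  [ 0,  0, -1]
λ = -1: alg = 3, geom = 1

Step 1 — factor the characteristic polynomial to read off the algebraic multiplicities:
  χ_A(x) = (x + 1)^3

Step 2 — compute geometric multiplicities via the rank-nullity identity g(λ) = n − rank(A − λI):
  rank(A − (-1)·I) = 2, so dim ker(A − (-1)·I) = n − 2 = 1

Summary:
  λ = -1: algebraic multiplicity = 3, geometric multiplicity = 1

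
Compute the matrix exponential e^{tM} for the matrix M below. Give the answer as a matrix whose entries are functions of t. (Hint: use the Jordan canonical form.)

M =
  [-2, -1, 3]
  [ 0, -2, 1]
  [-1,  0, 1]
e^{tM} =
  [-t^2*exp(-t) - t*exp(-t) + exp(-t), t^2*exp(-t) - t*exp(-t), t^2*exp(-t) + 3*t*exp(-t)]
  [-t^2*exp(-t)/2, t^2*exp(-t)/2 - t*exp(-t) + exp(-t), t^2*exp(-t)/2 + t*exp(-t)]
  [-t^2*exp(-t)/2 - t*exp(-t), t^2*exp(-t)/2, t^2*exp(-t)/2 + 2*t*exp(-t) + exp(-t)]

Strategy: write M = P · J · P⁻¹ where J is a Jordan canonical form, so e^{tM} = P · e^{tJ} · P⁻¹, and e^{tJ} can be computed block-by-block.

M has Jordan form
J =
  [-1,  1,  0]
  [ 0, -1,  1]
  [ 0,  0, -1]
(up to reordering of blocks).

Per-block formulas:
  For a 3×3 Jordan block J_3(-1): exp(t · J_3(-1)) = e^(-1t)·(I + t·N + (t^2/2)·N^2), where N is the 3×3 nilpotent shift.

After assembling e^{tJ} and conjugating by P, we get:

e^{tM} =
  [-t^2*exp(-t) - t*exp(-t) + exp(-t), t^2*exp(-t) - t*exp(-t), t^2*exp(-t) + 3*t*exp(-t)]
  [-t^2*exp(-t)/2, t^2*exp(-t)/2 - t*exp(-t) + exp(-t), t^2*exp(-t)/2 + t*exp(-t)]
  [-t^2*exp(-t)/2 - t*exp(-t), t^2*exp(-t)/2, t^2*exp(-t)/2 + 2*t*exp(-t) + exp(-t)]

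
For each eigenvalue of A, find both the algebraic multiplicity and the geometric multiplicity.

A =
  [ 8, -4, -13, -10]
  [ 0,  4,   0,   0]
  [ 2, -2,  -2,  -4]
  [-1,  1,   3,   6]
λ = 4: alg = 4, geom = 2

Step 1 — factor the characteristic polynomial to read off the algebraic multiplicities:
  χ_A(x) = (x - 4)^4

Step 2 — compute geometric multiplicities via the rank-nullity identity g(λ) = n − rank(A − λI):
  rank(A − (4)·I) = 2, so dim ker(A − (4)·I) = n − 2 = 2

Summary:
  λ = 4: algebraic multiplicity = 4, geometric multiplicity = 2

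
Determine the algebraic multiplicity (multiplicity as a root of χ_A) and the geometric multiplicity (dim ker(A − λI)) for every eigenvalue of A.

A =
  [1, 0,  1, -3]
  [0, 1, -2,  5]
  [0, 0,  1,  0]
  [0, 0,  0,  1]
λ = 1: alg = 4, geom = 2

Step 1 — factor the characteristic polynomial to read off the algebraic multiplicities:
  χ_A(x) = (x - 1)^4

Step 2 — compute geometric multiplicities via the rank-nullity identity g(λ) = n − rank(A − λI):
  rank(A − (1)·I) = 2, so dim ker(A − (1)·I) = n − 2 = 2

Summary:
  λ = 1: algebraic multiplicity = 4, geometric multiplicity = 2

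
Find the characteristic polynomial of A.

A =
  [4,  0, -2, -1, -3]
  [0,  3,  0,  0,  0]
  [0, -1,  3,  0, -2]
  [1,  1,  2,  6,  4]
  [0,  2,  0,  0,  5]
x^5 - 21*x^4 + 174*x^3 - 710*x^2 + 1425*x - 1125

Expanding det(x·I − A) (e.g. by cofactor expansion or by noting that A is similar to its Jordan form J, which has the same characteristic polynomial as A) gives
  χ_A(x) = x^5 - 21*x^4 + 174*x^3 - 710*x^2 + 1425*x - 1125
which factors as (x - 5)^3*(x - 3)^2. The eigenvalues (with algebraic multiplicities) are λ = 3 with multiplicity 2, λ = 5 with multiplicity 3.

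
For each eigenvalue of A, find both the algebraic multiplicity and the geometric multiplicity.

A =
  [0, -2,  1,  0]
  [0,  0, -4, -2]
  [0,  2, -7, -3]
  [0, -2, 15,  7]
λ = 0: alg = 4, geom = 2

Step 1 — factor the characteristic polynomial to read off the algebraic multiplicities:
  χ_A(x) = x^4

Step 2 — compute geometric multiplicities via the rank-nullity identity g(λ) = n − rank(A − λI):
  rank(A − (0)·I) = 2, so dim ker(A − (0)·I) = n − 2 = 2

Summary:
  λ = 0: algebraic multiplicity = 4, geometric multiplicity = 2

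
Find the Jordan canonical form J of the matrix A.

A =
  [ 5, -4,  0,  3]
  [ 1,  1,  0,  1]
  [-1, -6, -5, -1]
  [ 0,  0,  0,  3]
J_1(-5) ⊕ J_3(3)

The characteristic polynomial is
  det(x·I − A) = x^4 - 4*x^3 - 18*x^2 + 108*x - 135 = (x - 3)^3*(x + 5)

Eigenvalues and multiplicities (the geometric multiplicity of λ is n − rank(A − λI), which equals the number of Jordan blocks for λ):
  λ = -5: algebraic multiplicity = 1, geometric multiplicity = 1
  λ = 3: algebraic multiplicity = 3, geometric multiplicity = 1

Determining the block sizes for each eigenvalue:
  λ = -5: one block (gm = 1), so the single block has size am = 1 → block sizes [1]
  λ = 3: one block (gm = 1), so the single block has size am = 3 → block sizes [3]

Assembling the blocks gives a Jordan form
J =
  [-5, 0, 0, 0]
  [ 0, 3, 1, 0]
  [ 0, 0, 3, 1]
  [ 0, 0, 0, 3]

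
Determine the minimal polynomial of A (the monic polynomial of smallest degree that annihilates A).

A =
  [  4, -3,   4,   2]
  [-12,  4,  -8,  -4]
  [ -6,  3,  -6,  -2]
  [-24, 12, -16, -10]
x^2 + 4*x + 4

The characteristic polynomial is χ_A(x) = (x + 2)^4, so the eigenvalues are known. The minimal polynomial is
  m_A(x) = Π_λ (x − λ)^{k_λ}
where k_λ is the size of the *largest* Jordan block for λ (equivalently, the smallest k with (A − λI)^k v = 0 for every generalised eigenvector v of λ).

  λ = -2: largest Jordan block has size 2, contributing (x + 2)^2

So m_A(x) = (x + 2)^2 = x^2 + 4*x + 4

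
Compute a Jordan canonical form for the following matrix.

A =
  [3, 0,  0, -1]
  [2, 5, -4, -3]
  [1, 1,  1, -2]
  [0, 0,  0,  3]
J_2(3) ⊕ J_2(3)

The characteristic polynomial is
  det(x·I − A) = x^4 - 12*x^3 + 54*x^2 - 108*x + 81 = (x - 3)^4

Eigenvalues and multiplicities (the geometric multiplicity of λ is n − rank(A − λI), which equals the number of Jordan blocks for λ):
  λ = 3: algebraic multiplicity = 4, geometric multiplicity = 2

Determining the block sizes for each eigenvalue:
  λ = 3: with am = 4 and gm = 2, the partition is not yet determined (e.g. several partitions of 4 into 2 parts exist). Let N = A − (3)·I. Computing rank(N^1) = 2, rank(N^2) = 0; the number of blocks of size ≥ j is rank(N^{j−1}) − rank(N^j), giving [2, 2]. So we have 2 block(s) of size 2 → block sizes [2, 2]

Assembling the blocks gives a Jordan form
J =
  [3, 1, 0, 0]
  [0, 3, 0, 0]
  [0, 0, 3, 1]
  [0, 0, 0, 3]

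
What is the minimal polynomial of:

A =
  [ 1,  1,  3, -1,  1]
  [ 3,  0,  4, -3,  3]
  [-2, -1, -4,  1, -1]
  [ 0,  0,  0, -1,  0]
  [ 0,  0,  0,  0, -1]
x^3 + 3*x^2 + 3*x + 1

The characteristic polynomial is χ_A(x) = (x + 1)^5, so the eigenvalues are known. The minimal polynomial is
  m_A(x) = Π_λ (x − λ)^{k_λ}
where k_λ is the size of the *largest* Jordan block for λ (equivalently, the smallest k with (A − λI)^k v = 0 for every generalised eigenvector v of λ).

  λ = -1: largest Jordan block has size 3, contributing (x + 1)^3

So m_A(x) = (x + 1)^3 = x^3 + 3*x^2 + 3*x + 1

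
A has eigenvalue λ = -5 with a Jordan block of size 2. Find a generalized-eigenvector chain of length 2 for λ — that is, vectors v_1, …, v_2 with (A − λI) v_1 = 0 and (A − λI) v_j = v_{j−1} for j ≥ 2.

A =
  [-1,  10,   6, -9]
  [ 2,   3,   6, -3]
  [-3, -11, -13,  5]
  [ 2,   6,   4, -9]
A Jordan chain for λ = -5 of length 2:
v_1 = (4, 2, -3, 2)ᵀ
v_2 = (1, 0, 0, 0)ᵀ

Let N = A − (-5)·I. We want v_2 with N^2 v_2 = 0 but N^1 v_2 ≠ 0; then v_{j-1} := N · v_j for j = 2, …, 2.

Pick v_2 = (1, 0, 0, 0)ᵀ.
Then v_1 = N · v_2 = (4, 2, -3, 2)ᵀ.

Sanity check: (A − (-5)·I) v_1 = (0, 0, 0, 0)ᵀ = 0. ✓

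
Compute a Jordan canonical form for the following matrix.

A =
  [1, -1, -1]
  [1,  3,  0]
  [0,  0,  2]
J_3(2)

The characteristic polynomial is
  det(x·I − A) = x^3 - 6*x^2 + 12*x - 8 = (x - 2)^3

Eigenvalues and multiplicities (the geometric multiplicity of λ is n − rank(A − λI), which equals the number of Jordan blocks for λ):
  λ = 2: algebraic multiplicity = 3, geometric multiplicity = 1

Determining the block sizes for each eigenvalue:
  λ = 2: one block (gm = 1), so the single block has size am = 3 → block sizes [3]

Assembling the blocks gives a Jordan form
J =
  [2, 1, 0]
  [0, 2, 1]
  [0, 0, 2]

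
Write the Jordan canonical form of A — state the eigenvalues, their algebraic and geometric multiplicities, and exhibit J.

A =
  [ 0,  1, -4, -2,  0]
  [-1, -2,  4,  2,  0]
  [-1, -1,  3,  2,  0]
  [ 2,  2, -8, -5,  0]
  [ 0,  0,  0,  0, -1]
J_2(-1) ⊕ J_1(-1) ⊕ J_1(-1) ⊕ J_1(-1)

The characteristic polynomial is
  det(x·I − A) = x^5 + 5*x^4 + 10*x^3 + 10*x^2 + 5*x + 1 = (x + 1)^5

Eigenvalues and multiplicities (the geometric multiplicity of λ is n − rank(A − λI), which equals the number of Jordan blocks for λ):
  λ = -1: algebraic multiplicity = 5, geometric multiplicity = 4

Determining the block sizes for each eigenvalue:
  λ = -1: 4 blocks summing to 5 forces exactly one block of size 2 and the rest size 1 → block sizes [2, 1, 1, 1]

Assembling the blocks gives a Jordan form
J =
  [-1,  1,  0,  0,  0]
  [ 0, -1,  0,  0,  0]
  [ 0,  0, -1,  0,  0]
  [ 0,  0,  0, -1,  0]
  [ 0,  0,  0,  0, -1]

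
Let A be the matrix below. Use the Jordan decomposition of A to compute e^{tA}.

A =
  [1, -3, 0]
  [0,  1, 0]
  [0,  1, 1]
e^{tA} =
  [exp(t), -3*t*exp(t), 0]
  [0, exp(t), 0]
  [0, t*exp(t), exp(t)]

Strategy: write A = P · J · P⁻¹ where J is a Jordan canonical form, so e^{tA} = P · e^{tJ} · P⁻¹, and e^{tJ} can be computed block-by-block.

A has Jordan form
J =
  [1, 1, 0]
  [0, 1, 0]
  [0, 0, 1]
(up to reordering of blocks).

Per-block formulas:
  For a 1×1 block at λ = 1: exp(t · [1]) = [e^(1t)].
  For a 2×2 Jordan block J_2(1): exp(t · J_2(1)) = e^(1t)·(I + t·N), where N is the 2×2 nilpotent shift.

After assembling e^{tJ} and conjugating by P, we get:

e^{tA} =
  [exp(t), -3*t*exp(t), 0]
  [0, exp(t), 0]
  [0, t*exp(t), exp(t)]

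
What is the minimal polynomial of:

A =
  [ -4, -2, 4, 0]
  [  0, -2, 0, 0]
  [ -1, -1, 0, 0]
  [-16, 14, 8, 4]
x^3 - 12*x - 16

The characteristic polynomial is χ_A(x) = (x - 4)*(x + 2)^3, so the eigenvalues are known. The minimal polynomial is
  m_A(x) = Π_λ (x − λ)^{k_λ}
where k_λ is the size of the *largest* Jordan block for λ (equivalently, the smallest k with (A − λI)^k v = 0 for every generalised eigenvector v of λ).

  λ = -2: largest Jordan block has size 2, contributing (x + 2)^2
  λ = 4: largest Jordan block has size 1, contributing (x − 4)

So m_A(x) = (x - 4)*(x + 2)^2 = x^3 - 12*x - 16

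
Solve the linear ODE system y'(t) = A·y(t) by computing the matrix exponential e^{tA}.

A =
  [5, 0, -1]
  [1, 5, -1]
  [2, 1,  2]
e^{tA} =
  [-t^2*exp(4*t)/2 + t*exp(4*t) + exp(4*t), -t^2*exp(4*t)/2, t^2*exp(4*t)/2 - t*exp(4*t)]
  [t*exp(4*t), t*exp(4*t) + exp(4*t), -t*exp(4*t)]
  [-t^2*exp(4*t)/2 + 2*t*exp(4*t), -t^2*exp(4*t)/2 + t*exp(4*t), t^2*exp(4*t)/2 - 2*t*exp(4*t) + exp(4*t)]

Strategy: write A = P · J · P⁻¹ where J is a Jordan canonical form, so e^{tA} = P · e^{tJ} · P⁻¹, and e^{tJ} can be computed block-by-block.

A has Jordan form
J =
  [4, 1, 0]
  [0, 4, 1]
  [0, 0, 4]
(up to reordering of blocks).

Per-block formulas:
  For a 3×3 Jordan block J_3(4): exp(t · J_3(4)) = e^(4t)·(I + t·N + (t^2/2)·N^2), where N is the 3×3 nilpotent shift.

After assembling e^{tJ} and conjugating by P, we get:

e^{tA} =
  [-t^2*exp(4*t)/2 + t*exp(4*t) + exp(4*t), -t^2*exp(4*t)/2, t^2*exp(4*t)/2 - t*exp(4*t)]
  [t*exp(4*t), t*exp(4*t) + exp(4*t), -t*exp(4*t)]
  [-t^2*exp(4*t)/2 + 2*t*exp(4*t), -t^2*exp(4*t)/2 + t*exp(4*t), t^2*exp(4*t)/2 - 2*t*exp(4*t) + exp(4*t)]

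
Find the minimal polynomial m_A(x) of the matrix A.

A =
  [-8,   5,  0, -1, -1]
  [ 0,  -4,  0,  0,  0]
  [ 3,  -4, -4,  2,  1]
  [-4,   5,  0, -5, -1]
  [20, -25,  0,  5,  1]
x^2 + 8*x + 16

The characteristic polynomial is χ_A(x) = (x + 4)^5, so the eigenvalues are known. The minimal polynomial is
  m_A(x) = Π_λ (x − λ)^{k_λ}
where k_λ is the size of the *largest* Jordan block for λ (equivalently, the smallest k with (A − λI)^k v = 0 for every generalised eigenvector v of λ).

  λ = -4: largest Jordan block has size 2, contributing (x + 4)^2

So m_A(x) = (x + 4)^2 = x^2 + 8*x + 16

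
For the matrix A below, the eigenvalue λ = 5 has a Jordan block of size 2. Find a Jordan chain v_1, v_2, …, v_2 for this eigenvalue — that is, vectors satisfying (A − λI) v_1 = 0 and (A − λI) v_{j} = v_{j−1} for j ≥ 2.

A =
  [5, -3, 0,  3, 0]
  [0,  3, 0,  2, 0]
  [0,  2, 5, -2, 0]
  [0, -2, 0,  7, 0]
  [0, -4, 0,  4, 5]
A Jordan chain for λ = 5 of length 2:
v_1 = (-3, -2, 2, -2, -4)ᵀ
v_2 = (0, 1, 0, 0, 0)ᵀ

Let N = A − (5)·I. We want v_2 with N^2 v_2 = 0 but N^1 v_2 ≠ 0; then v_{j-1} := N · v_j for j = 2, …, 2.

Pick v_2 = (0, 1, 0, 0, 0)ᵀ.
Then v_1 = N · v_2 = (-3, -2, 2, -2, -4)ᵀ.

Sanity check: (A − (5)·I) v_1 = (0, 0, 0, 0, 0)ᵀ = 0. ✓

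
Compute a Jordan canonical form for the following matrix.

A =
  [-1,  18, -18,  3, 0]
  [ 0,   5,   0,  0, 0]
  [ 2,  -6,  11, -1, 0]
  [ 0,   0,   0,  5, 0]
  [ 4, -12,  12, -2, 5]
J_2(5) ⊕ J_1(5) ⊕ J_1(5) ⊕ J_1(5)

The characteristic polynomial is
  det(x·I − A) = x^5 - 25*x^4 + 250*x^3 - 1250*x^2 + 3125*x - 3125 = (x - 5)^5

Eigenvalues and multiplicities (the geometric multiplicity of λ is n − rank(A − λI), which equals the number of Jordan blocks for λ):
  λ = 5: algebraic multiplicity = 5, geometric multiplicity = 4

Determining the block sizes for each eigenvalue:
  λ = 5: 4 blocks summing to 5 forces exactly one block of size 2 and the rest size 1 → block sizes [2, 1, 1, 1]

Assembling the blocks gives a Jordan form
J =
  [5, 1, 0, 0, 0]
  [0, 5, 0, 0, 0]
  [0, 0, 5, 0, 0]
  [0, 0, 0, 5, 0]
  [0, 0, 0, 0, 5]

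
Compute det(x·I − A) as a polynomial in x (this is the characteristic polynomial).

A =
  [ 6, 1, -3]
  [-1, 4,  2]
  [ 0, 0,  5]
x^3 - 15*x^2 + 75*x - 125

Expanding det(x·I − A) (e.g. by cofactor expansion or by noting that A is similar to its Jordan form J, which has the same characteristic polynomial as A) gives
  χ_A(x) = x^3 - 15*x^2 + 75*x - 125
which factors as (x - 5)^3. The eigenvalues (with algebraic multiplicities) are λ = 5 with multiplicity 3.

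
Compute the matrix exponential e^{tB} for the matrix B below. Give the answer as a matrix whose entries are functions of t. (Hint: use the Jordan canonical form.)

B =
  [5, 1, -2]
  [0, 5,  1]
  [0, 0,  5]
e^{tB} =
  [exp(5*t), t*exp(5*t), t^2*exp(5*t)/2 - 2*t*exp(5*t)]
  [0, exp(5*t), t*exp(5*t)]
  [0, 0, exp(5*t)]

Strategy: write B = P · J · P⁻¹ where J is a Jordan canonical form, so e^{tB} = P · e^{tJ} · P⁻¹, and e^{tJ} can be computed block-by-block.

B has Jordan form
J =
  [5, 1, 0]
  [0, 5, 1]
  [0, 0, 5]
(up to reordering of blocks).

Per-block formulas:
  For a 3×3 Jordan block J_3(5): exp(t · J_3(5)) = e^(5t)·(I + t·N + (t^2/2)·N^2), where N is the 3×3 nilpotent shift.

After assembling e^{tJ} and conjugating by P, we get:

e^{tB} =
  [exp(5*t), t*exp(5*t), t^2*exp(5*t)/2 - 2*t*exp(5*t)]
  [0, exp(5*t), t*exp(5*t)]
  [0, 0, exp(5*t)]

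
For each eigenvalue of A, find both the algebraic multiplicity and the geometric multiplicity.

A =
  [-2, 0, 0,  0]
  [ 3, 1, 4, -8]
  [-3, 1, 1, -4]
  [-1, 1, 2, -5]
λ = -2: alg = 1, geom = 1; λ = -1: alg = 3, geom = 2

Step 1 — factor the characteristic polynomial to read off the algebraic multiplicities:
  χ_A(x) = (x + 1)^3*(x + 2)

Step 2 — compute geometric multiplicities via the rank-nullity identity g(λ) = n − rank(A − λI):
  rank(A − (-2)·I) = 3, so dim ker(A − (-2)·I) = n − 3 = 1
  rank(A − (-1)·I) = 2, so dim ker(A − (-1)·I) = n − 2 = 2

Summary:
  λ = -2: algebraic multiplicity = 1, geometric multiplicity = 1
  λ = -1: algebraic multiplicity = 3, geometric multiplicity = 2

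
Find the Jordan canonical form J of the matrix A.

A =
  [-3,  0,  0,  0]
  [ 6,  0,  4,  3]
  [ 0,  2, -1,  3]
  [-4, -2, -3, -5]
J_1(-3) ⊕ J_3(-2)

The characteristic polynomial is
  det(x·I − A) = x^4 + 9*x^3 + 30*x^2 + 44*x + 24 = (x + 2)^3*(x + 3)

Eigenvalues and multiplicities (the geometric multiplicity of λ is n − rank(A − λI), which equals the number of Jordan blocks for λ):
  λ = -3: algebraic multiplicity = 1, geometric multiplicity = 1
  λ = -2: algebraic multiplicity = 3, geometric multiplicity = 1

Determining the block sizes for each eigenvalue:
  λ = -3: one block (gm = 1), so the single block has size am = 1 → block sizes [1]
  λ = -2: one block (gm = 1), so the single block has size am = 3 → block sizes [3]

Assembling the blocks gives a Jordan form
J =
  [-3,  0,  0,  0]
  [ 0, -2,  1,  0]
  [ 0,  0, -2,  1]
  [ 0,  0,  0, -2]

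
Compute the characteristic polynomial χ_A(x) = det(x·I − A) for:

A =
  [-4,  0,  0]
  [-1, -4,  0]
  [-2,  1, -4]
x^3 + 12*x^2 + 48*x + 64

Expanding det(x·I − A) (e.g. by cofactor expansion or by noting that A is similar to its Jordan form J, which has the same characteristic polynomial as A) gives
  χ_A(x) = x^3 + 12*x^2 + 48*x + 64
which factors as (x + 4)^3. The eigenvalues (with algebraic multiplicities) are λ = -4 with multiplicity 3.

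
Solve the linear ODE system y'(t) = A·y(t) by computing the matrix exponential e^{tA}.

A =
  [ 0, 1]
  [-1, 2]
e^{tA} =
  [-t*exp(t) + exp(t), t*exp(t)]
  [-t*exp(t), t*exp(t) + exp(t)]

Strategy: write A = P · J · P⁻¹ where J is a Jordan canonical form, so e^{tA} = P · e^{tJ} · P⁻¹, and e^{tJ} can be computed block-by-block.

A has Jordan form
J =
  [1, 1]
  [0, 1]
(up to reordering of blocks).

Per-block formulas:
  For a 2×2 Jordan block J_2(1): exp(t · J_2(1)) = e^(1t)·(I + t·N), where N is the 2×2 nilpotent shift.

After assembling e^{tJ} and conjugating by P, we get:

e^{tA} =
  [-t*exp(t) + exp(t), t*exp(t)]
  [-t*exp(t), t*exp(t) + exp(t)]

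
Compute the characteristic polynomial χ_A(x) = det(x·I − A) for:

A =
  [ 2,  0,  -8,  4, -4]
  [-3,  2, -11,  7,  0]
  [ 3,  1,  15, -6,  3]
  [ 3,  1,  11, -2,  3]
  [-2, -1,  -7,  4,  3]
x^5 - 20*x^4 + 160*x^3 - 640*x^2 + 1280*x - 1024

Expanding det(x·I − A) (e.g. by cofactor expansion or by noting that A is similar to its Jordan form J, which has the same characteristic polynomial as A) gives
  χ_A(x) = x^5 - 20*x^4 + 160*x^3 - 640*x^2 + 1280*x - 1024
which factors as (x - 4)^5. The eigenvalues (with algebraic multiplicities) are λ = 4 with multiplicity 5.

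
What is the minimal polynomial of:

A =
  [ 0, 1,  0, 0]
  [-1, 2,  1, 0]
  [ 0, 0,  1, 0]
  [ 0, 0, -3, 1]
x^3 - 3*x^2 + 3*x - 1

The characteristic polynomial is χ_A(x) = (x - 1)^4, so the eigenvalues are known. The minimal polynomial is
  m_A(x) = Π_λ (x − λ)^{k_λ}
where k_λ is the size of the *largest* Jordan block for λ (equivalently, the smallest k with (A − λI)^k v = 0 for every generalised eigenvector v of λ).

  λ = 1: largest Jordan block has size 3, contributing (x − 1)^3

So m_A(x) = (x - 1)^3 = x^3 - 3*x^2 + 3*x - 1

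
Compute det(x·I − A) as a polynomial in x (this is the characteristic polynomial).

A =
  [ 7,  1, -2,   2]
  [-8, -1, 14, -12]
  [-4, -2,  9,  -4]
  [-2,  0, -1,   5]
x^4 - 20*x^3 + 150*x^2 - 500*x + 625

Expanding det(x·I − A) (e.g. by cofactor expansion or by noting that A is similar to its Jordan form J, which has the same characteristic polynomial as A) gives
  χ_A(x) = x^4 - 20*x^3 + 150*x^2 - 500*x + 625
which factors as (x - 5)^4. The eigenvalues (with algebraic multiplicities) are λ = 5 with multiplicity 4.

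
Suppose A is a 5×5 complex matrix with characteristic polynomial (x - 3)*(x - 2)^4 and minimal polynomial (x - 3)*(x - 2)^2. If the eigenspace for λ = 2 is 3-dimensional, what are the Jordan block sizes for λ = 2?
Block sizes for λ = 2: [2, 1, 1]

Step 1 — from the characteristic polynomial, algebraic multiplicity of λ = 2 is 4. From dim ker(A − (2)·I) = 3, there are exactly 3 Jordan blocks for λ = 2.
Step 2 — from the minimal polynomial, the factor (x − 2)^2 tells us the largest block for λ = 2 has size 2.
Step 3 — with total size 4, 3 blocks, and largest block 2, the block sizes (in nonincreasing order) are [2, 1, 1].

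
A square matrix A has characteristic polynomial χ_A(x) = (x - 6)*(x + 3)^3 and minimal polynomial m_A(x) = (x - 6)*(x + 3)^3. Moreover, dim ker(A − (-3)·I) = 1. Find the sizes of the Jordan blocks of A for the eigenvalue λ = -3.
Block sizes for λ = -3: [3]

Step 1 — from the characteristic polynomial, algebraic multiplicity of λ = -3 is 3. From dim ker(A − (-3)·I) = 1, there are exactly 1 Jordan blocks for λ = -3.
Step 2 — from the minimal polynomial, the factor (x + 3)^3 tells us the largest block for λ = -3 has size 3.
Step 3 — with total size 3, 1 blocks, and largest block 3, the block sizes (in nonincreasing order) are [3].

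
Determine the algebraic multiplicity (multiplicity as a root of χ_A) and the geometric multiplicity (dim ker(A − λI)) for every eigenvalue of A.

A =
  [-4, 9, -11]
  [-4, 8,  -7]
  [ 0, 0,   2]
λ = 2: alg = 3, geom = 1

Step 1 — factor the characteristic polynomial to read off the algebraic multiplicities:
  χ_A(x) = (x - 2)^3

Step 2 — compute geometric multiplicities via the rank-nullity identity g(λ) = n − rank(A − λI):
  rank(A − (2)·I) = 2, so dim ker(A − (2)·I) = n − 2 = 1

Summary:
  λ = 2: algebraic multiplicity = 3, geometric multiplicity = 1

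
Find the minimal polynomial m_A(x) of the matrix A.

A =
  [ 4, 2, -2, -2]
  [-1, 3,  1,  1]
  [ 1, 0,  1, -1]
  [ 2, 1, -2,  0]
x^3 - 6*x^2 + 12*x - 8

The characteristic polynomial is χ_A(x) = (x - 2)^4, so the eigenvalues are known. The minimal polynomial is
  m_A(x) = Π_λ (x − λ)^{k_λ}
where k_λ is the size of the *largest* Jordan block for λ (equivalently, the smallest k with (A − λI)^k v = 0 for every generalised eigenvector v of λ).

  λ = 2: largest Jordan block has size 3, contributing (x − 2)^3

So m_A(x) = (x - 2)^3 = x^3 - 6*x^2 + 12*x - 8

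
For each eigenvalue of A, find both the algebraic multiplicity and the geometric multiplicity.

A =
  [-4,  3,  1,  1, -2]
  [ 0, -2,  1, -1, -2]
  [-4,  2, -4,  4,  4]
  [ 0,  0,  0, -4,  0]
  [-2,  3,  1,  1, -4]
λ = -4: alg = 4, geom = 2; λ = -2: alg = 1, geom = 1

Step 1 — factor the characteristic polynomial to read off the algebraic multiplicities:
  χ_A(x) = (x + 2)*(x + 4)^4

Step 2 — compute geometric multiplicities via the rank-nullity identity g(λ) = n − rank(A − λI):
  rank(A − (-4)·I) = 3, so dim ker(A − (-4)·I) = n − 3 = 2
  rank(A − (-2)·I) = 4, so dim ker(A − (-2)·I) = n − 4 = 1

Summary:
  λ = -4: algebraic multiplicity = 4, geometric multiplicity = 2
  λ = -2: algebraic multiplicity = 1, geometric multiplicity = 1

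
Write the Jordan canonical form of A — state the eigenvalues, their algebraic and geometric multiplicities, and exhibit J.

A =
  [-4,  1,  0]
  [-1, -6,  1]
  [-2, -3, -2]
J_3(-4)

The characteristic polynomial is
  det(x·I − A) = x^3 + 12*x^2 + 48*x + 64 = (x + 4)^3

Eigenvalues and multiplicities (the geometric multiplicity of λ is n − rank(A − λI), which equals the number of Jordan blocks for λ):
  λ = -4: algebraic multiplicity = 3, geometric multiplicity = 1

Determining the block sizes for each eigenvalue:
  λ = -4: one block (gm = 1), so the single block has size am = 3 → block sizes [3]

Assembling the blocks gives a Jordan form
J =
  [-4,  1,  0]
  [ 0, -4,  1]
  [ 0,  0, -4]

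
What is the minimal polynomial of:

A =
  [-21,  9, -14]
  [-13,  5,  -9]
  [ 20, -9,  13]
x^3 + 3*x^2 + 3*x + 1

The characteristic polynomial is χ_A(x) = (x + 1)^3, so the eigenvalues are known. The minimal polynomial is
  m_A(x) = Π_λ (x − λ)^{k_λ}
where k_λ is the size of the *largest* Jordan block for λ (equivalently, the smallest k with (A − λI)^k v = 0 for every generalised eigenvector v of λ).

  λ = -1: largest Jordan block has size 3, contributing (x + 1)^3

So m_A(x) = (x + 1)^3 = x^3 + 3*x^2 + 3*x + 1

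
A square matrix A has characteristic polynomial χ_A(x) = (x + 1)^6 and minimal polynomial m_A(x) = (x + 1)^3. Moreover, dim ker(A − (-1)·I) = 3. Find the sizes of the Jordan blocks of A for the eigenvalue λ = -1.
Block sizes for λ = -1: [3, 2, 1]

Step 1 — from the characteristic polynomial, algebraic multiplicity of λ = -1 is 6. From dim ker(A − (-1)·I) = 3, there are exactly 3 Jordan blocks for λ = -1.
Step 2 — from the minimal polynomial, the factor (x + 1)^3 tells us the largest block for λ = -1 has size 3.
Step 3 — with total size 6, 3 blocks, and largest block 3, the block sizes (in nonincreasing order) are [3, 2, 1].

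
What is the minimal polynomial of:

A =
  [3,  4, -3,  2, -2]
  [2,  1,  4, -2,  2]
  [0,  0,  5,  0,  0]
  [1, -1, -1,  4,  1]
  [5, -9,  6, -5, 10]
x^3 - 13*x^2 + 55*x - 75

The characteristic polynomial is χ_A(x) = (x - 5)^4*(x - 3), so the eigenvalues are known. The minimal polynomial is
  m_A(x) = Π_λ (x − λ)^{k_λ}
where k_λ is the size of the *largest* Jordan block for λ (equivalently, the smallest k with (A − λI)^k v = 0 for every generalised eigenvector v of λ).

  λ = 3: largest Jordan block has size 1, contributing (x − 3)
  λ = 5: largest Jordan block has size 2, contributing (x − 5)^2

So m_A(x) = (x - 5)^2*(x - 3) = x^3 - 13*x^2 + 55*x - 75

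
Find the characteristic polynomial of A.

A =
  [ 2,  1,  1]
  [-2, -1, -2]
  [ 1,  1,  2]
x^3 - 3*x^2 + 3*x - 1

Expanding det(x·I − A) (e.g. by cofactor expansion or by noting that A is similar to its Jordan form J, which has the same characteristic polynomial as A) gives
  χ_A(x) = x^3 - 3*x^2 + 3*x - 1
which factors as (x - 1)^3. The eigenvalues (with algebraic multiplicities) are λ = 1 with multiplicity 3.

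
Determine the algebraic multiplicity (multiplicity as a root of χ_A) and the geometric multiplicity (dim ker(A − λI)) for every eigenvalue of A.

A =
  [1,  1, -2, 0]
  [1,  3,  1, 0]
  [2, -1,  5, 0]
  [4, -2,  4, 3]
λ = 3: alg = 4, geom = 2

Step 1 — factor the characteristic polynomial to read off the algebraic multiplicities:
  χ_A(x) = (x - 3)^4

Step 2 — compute geometric multiplicities via the rank-nullity identity g(λ) = n − rank(A − λI):
  rank(A − (3)·I) = 2, so dim ker(A − (3)·I) = n − 2 = 2

Summary:
  λ = 3: algebraic multiplicity = 4, geometric multiplicity = 2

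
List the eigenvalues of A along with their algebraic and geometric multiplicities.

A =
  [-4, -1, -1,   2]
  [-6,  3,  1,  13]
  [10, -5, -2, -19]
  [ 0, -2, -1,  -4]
λ = -2: alg = 3, geom = 1; λ = -1: alg = 1, geom = 1

Step 1 — factor the characteristic polynomial to read off the algebraic multiplicities:
  χ_A(x) = (x + 1)*(x + 2)^3

Step 2 — compute geometric multiplicities via the rank-nullity identity g(λ) = n − rank(A − λI):
  rank(A − (-2)·I) = 3, so dim ker(A − (-2)·I) = n − 3 = 1
  rank(A − (-1)·I) = 3, so dim ker(A − (-1)·I) = n − 3 = 1

Summary:
  λ = -2: algebraic multiplicity = 3, geometric multiplicity = 1
  λ = -1: algebraic multiplicity = 1, geometric multiplicity = 1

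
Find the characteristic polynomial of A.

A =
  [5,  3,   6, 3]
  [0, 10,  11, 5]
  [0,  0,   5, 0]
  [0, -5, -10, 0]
x^4 - 20*x^3 + 150*x^2 - 500*x + 625

Expanding det(x·I − A) (e.g. by cofactor expansion or by noting that A is similar to its Jordan form J, which has the same characteristic polynomial as A) gives
  χ_A(x) = x^4 - 20*x^3 + 150*x^2 - 500*x + 625
which factors as (x - 5)^4. The eigenvalues (with algebraic multiplicities) are λ = 5 with multiplicity 4.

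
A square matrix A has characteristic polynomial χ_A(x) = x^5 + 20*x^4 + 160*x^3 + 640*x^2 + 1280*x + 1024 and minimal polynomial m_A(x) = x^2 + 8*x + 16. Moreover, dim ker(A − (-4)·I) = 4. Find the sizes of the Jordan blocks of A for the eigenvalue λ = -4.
Block sizes for λ = -4: [2, 1, 1, 1]

Step 1 — from the characteristic polynomial, algebraic multiplicity of λ = -4 is 5. From dim ker(A − (-4)·I) = 4, there are exactly 4 Jordan blocks for λ = -4.
Step 2 — from the minimal polynomial, the factor (x + 4)^2 tells us the largest block for λ = -4 has size 2.
Step 3 — with total size 5, 4 blocks, and largest block 2, the block sizes (in nonincreasing order) are [2, 1, 1, 1].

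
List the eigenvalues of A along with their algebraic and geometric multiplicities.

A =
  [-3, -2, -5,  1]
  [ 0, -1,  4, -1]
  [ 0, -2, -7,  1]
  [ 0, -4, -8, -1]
λ = -3: alg = 4, geom = 2

Step 1 — factor the characteristic polynomial to read off the algebraic multiplicities:
  χ_A(x) = (x + 3)^4

Step 2 — compute geometric multiplicities via the rank-nullity identity g(λ) = n − rank(A − λI):
  rank(A − (-3)·I) = 2, so dim ker(A − (-3)·I) = n − 2 = 2

Summary:
  λ = -3: algebraic multiplicity = 4, geometric multiplicity = 2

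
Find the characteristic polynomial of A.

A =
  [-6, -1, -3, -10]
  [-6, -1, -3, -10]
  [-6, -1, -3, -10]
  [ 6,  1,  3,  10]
x^4

Expanding det(x·I − A) (e.g. by cofactor expansion or by noting that A is similar to its Jordan form J, which has the same characteristic polynomial as A) gives
  χ_A(x) = x^4
which factors as x^4. The eigenvalues (with algebraic multiplicities) are λ = 0 with multiplicity 4.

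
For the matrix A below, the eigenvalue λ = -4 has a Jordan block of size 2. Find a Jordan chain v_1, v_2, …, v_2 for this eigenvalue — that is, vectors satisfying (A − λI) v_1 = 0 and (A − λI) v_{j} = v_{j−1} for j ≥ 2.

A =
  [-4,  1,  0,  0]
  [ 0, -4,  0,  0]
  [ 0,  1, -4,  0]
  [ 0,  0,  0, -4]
A Jordan chain for λ = -4 of length 2:
v_1 = (1, 0, 1, 0)ᵀ
v_2 = (0, 1, 0, 0)ᵀ

Let N = A − (-4)·I. We want v_2 with N^2 v_2 = 0 but N^1 v_2 ≠ 0; then v_{j-1} := N · v_j for j = 2, …, 2.

Pick v_2 = (0, 1, 0, 0)ᵀ.
Then v_1 = N · v_2 = (1, 0, 1, 0)ᵀ.

Sanity check: (A − (-4)·I) v_1 = (0, 0, 0, 0)ᵀ = 0. ✓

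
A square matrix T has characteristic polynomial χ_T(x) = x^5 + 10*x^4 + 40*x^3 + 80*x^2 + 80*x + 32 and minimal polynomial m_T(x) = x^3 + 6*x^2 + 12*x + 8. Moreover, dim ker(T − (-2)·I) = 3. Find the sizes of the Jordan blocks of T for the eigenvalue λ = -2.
Block sizes for λ = -2: [3, 1, 1]

Step 1 — from the characteristic polynomial, algebraic multiplicity of λ = -2 is 5. From dim ker(T − (-2)·I) = 3, there are exactly 3 Jordan blocks for λ = -2.
Step 2 — from the minimal polynomial, the factor (x + 2)^3 tells us the largest block for λ = -2 has size 3.
Step 3 — with total size 5, 3 blocks, and largest block 3, the block sizes (in nonincreasing order) are [3, 1, 1].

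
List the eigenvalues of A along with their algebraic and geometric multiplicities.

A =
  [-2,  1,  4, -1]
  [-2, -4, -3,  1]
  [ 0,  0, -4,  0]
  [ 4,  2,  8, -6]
λ = -4: alg = 4, geom = 2

Step 1 — factor the characteristic polynomial to read off the algebraic multiplicities:
  χ_A(x) = (x + 4)^4

Step 2 — compute geometric multiplicities via the rank-nullity identity g(λ) = n − rank(A − λI):
  rank(A − (-4)·I) = 2, so dim ker(A − (-4)·I) = n − 2 = 2

Summary:
  λ = -4: algebraic multiplicity = 4, geometric multiplicity = 2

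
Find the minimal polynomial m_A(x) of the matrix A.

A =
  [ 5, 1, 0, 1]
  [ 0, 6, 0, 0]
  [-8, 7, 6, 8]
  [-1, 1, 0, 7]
x^2 - 12*x + 36

The characteristic polynomial is χ_A(x) = (x - 6)^4, so the eigenvalues are known. The minimal polynomial is
  m_A(x) = Π_λ (x − λ)^{k_λ}
where k_λ is the size of the *largest* Jordan block for λ (equivalently, the smallest k with (A − λI)^k v = 0 for every generalised eigenvector v of λ).

  λ = 6: largest Jordan block has size 2, contributing (x − 6)^2

So m_A(x) = (x - 6)^2 = x^2 - 12*x + 36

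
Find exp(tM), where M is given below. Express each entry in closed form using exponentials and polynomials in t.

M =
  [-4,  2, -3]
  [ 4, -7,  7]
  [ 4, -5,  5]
e^{tM} =
  [-2*t*exp(-2*t) + exp(-2*t), t^2*exp(-2*t)/2 + 2*t*exp(-2*t), -t^2*exp(-2*t)/2 - 3*t*exp(-2*t)]
  [4*t*exp(-2*t), -t^2*exp(-2*t) - 5*t*exp(-2*t) + exp(-2*t), t^2*exp(-2*t) + 7*t*exp(-2*t)]
  [4*t*exp(-2*t), -t^2*exp(-2*t) - 5*t*exp(-2*t), t^2*exp(-2*t) + 7*t*exp(-2*t) + exp(-2*t)]

Strategy: write M = P · J · P⁻¹ where J is a Jordan canonical form, so e^{tM} = P · e^{tJ} · P⁻¹, and e^{tJ} can be computed block-by-block.

M has Jordan form
J =
  [-2,  1,  0]
  [ 0, -2,  1]
  [ 0,  0, -2]
(up to reordering of blocks).

Per-block formulas:
  For a 3×3 Jordan block J_3(-2): exp(t · J_3(-2)) = e^(-2t)·(I + t·N + (t^2/2)·N^2), where N is the 3×3 nilpotent shift.

After assembling e^{tJ} and conjugating by P, we get:

e^{tM} =
  [-2*t*exp(-2*t) + exp(-2*t), t^2*exp(-2*t)/2 + 2*t*exp(-2*t), -t^2*exp(-2*t)/2 - 3*t*exp(-2*t)]
  [4*t*exp(-2*t), -t^2*exp(-2*t) - 5*t*exp(-2*t) + exp(-2*t), t^2*exp(-2*t) + 7*t*exp(-2*t)]
  [4*t*exp(-2*t), -t^2*exp(-2*t) - 5*t*exp(-2*t), t^2*exp(-2*t) + 7*t*exp(-2*t) + exp(-2*t)]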